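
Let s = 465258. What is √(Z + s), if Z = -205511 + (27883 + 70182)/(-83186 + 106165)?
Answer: √1133534011422/2089 ≈ 509.66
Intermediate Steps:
Z = -429303564/2089 (Z = -205511 + 98065/22979 = -205511 + 98065*(1/22979) = -205511 + 8915/2089 = -429303564/2089 ≈ -2.0551e+5)
√(Z + s) = √(-429303564/2089 + 465258) = √(542620398/2089) = √1133534011422/2089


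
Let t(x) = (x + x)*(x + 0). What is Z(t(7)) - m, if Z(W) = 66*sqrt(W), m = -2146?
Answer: 2146 + 462*sqrt(2) ≈ 2799.4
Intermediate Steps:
t(x) = 2*x**2 (t(x) = (2*x)*x = 2*x**2)
Z(t(7)) - m = 66*sqrt(2*7**2) - 1*(-2146) = 66*sqrt(2*49) + 2146 = 66*sqrt(98) + 2146 = 66*(7*sqrt(2)) + 2146 = 462*sqrt(2) + 2146 = 2146 + 462*sqrt(2)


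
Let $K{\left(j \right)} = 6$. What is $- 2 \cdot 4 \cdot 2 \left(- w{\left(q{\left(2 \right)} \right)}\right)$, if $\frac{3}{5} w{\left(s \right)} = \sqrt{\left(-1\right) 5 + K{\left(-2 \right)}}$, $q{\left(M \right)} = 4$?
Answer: $\frac{80}{3} \approx 26.667$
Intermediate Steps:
$w{\left(s \right)} = \frac{5}{3}$ ($w{\left(s \right)} = \frac{5 \sqrt{\left(-1\right) 5 + 6}}{3} = \frac{5 \sqrt{-5 + 6}}{3} = \frac{5 \sqrt{1}}{3} = \frac{5}{3} \cdot 1 = \frac{5}{3}$)
$- 2 \cdot 4 \cdot 2 \left(- w{\left(q{\left(2 \right)} \right)}\right) = - 2 \cdot 4 \cdot 2 \left(\left(-1\right) \frac{5}{3}\right) = \left(-2\right) 8 \left(- \frac{5}{3}\right) = \left(-16\right) \left(- \frac{5}{3}\right) = \frac{80}{3}$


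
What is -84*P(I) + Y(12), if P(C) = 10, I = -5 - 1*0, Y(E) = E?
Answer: -828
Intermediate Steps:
I = -5 (I = -5 + 0 = -5)
-84*P(I) + Y(12) = -84*10 + 12 = -840 + 12 = -828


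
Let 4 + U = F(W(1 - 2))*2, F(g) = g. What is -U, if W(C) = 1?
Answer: 2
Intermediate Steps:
U = -2 (U = -4 + 1*2 = -4 + 2 = -2)
-U = -1*(-2) = 2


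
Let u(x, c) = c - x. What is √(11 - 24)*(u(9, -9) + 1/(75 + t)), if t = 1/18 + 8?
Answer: -26892*I*√13/1495 ≈ -64.857*I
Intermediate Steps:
t = 145/18 (t = 1/18 + 8 = 145/18 ≈ 8.0556)
√(11 - 24)*(u(9, -9) + 1/(75 + t)) = √(11 - 24)*((-9 - 1*9) + 1/(75 + 145/18)) = √(-13)*((-9 - 9) + 1/(1495/18)) = (I*√13)*(-18 + 18/1495) = (I*√13)*(-26892/1495) = -26892*I*√13/1495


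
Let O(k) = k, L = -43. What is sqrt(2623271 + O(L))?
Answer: 2*sqrt(655807) ≈ 1619.6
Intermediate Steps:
sqrt(2623271 + O(L)) = sqrt(2623271 - 43) = sqrt(2623228) = 2*sqrt(655807)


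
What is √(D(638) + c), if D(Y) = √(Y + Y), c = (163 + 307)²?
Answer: √(220900 + 2*√319) ≈ 470.04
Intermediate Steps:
c = 220900 (c = 470² = 220900)
D(Y) = √2*√Y (D(Y) = √(2*Y) = √2*√Y)
√(D(638) + c) = √(√2*√638 + 220900) = √(2*√319 + 220900) = √(220900 + 2*√319)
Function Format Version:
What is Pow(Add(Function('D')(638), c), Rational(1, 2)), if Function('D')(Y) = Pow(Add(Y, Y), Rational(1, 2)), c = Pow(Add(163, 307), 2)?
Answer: Pow(Add(220900, Mul(2, Pow(319, Rational(1, 2)))), Rational(1, 2)) ≈ 470.04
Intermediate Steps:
c = 220900 (c = Pow(470, 2) = 220900)
Function('D')(Y) = Mul(Pow(2, Rational(1, 2)), Pow(Y, Rational(1, 2))) (Function('D')(Y) = Pow(Mul(2, Y), Rational(1, 2)) = Mul(Pow(2, Rational(1, 2)), Pow(Y, Rational(1, 2))))
Pow(Add(Function('D')(638), c), Rational(1, 2)) = Pow(Add(Mul(Pow(2, Rational(1, 2)), Pow(638, Rational(1, 2))), 220900), Rational(1, 2)) = Pow(Add(Mul(2, Pow(319, Rational(1, 2))), 220900), Rational(1, 2)) = Pow(Add(220900, Mul(2, Pow(319, Rational(1, 2)))), Rational(1, 2))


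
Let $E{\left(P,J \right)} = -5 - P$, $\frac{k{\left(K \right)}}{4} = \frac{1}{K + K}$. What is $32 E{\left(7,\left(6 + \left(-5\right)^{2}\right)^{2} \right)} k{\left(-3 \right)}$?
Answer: $256$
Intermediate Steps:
$k{\left(K \right)} = \frac{2}{K}$ ($k{\left(K \right)} = \frac{4}{K + K} = \frac{4}{2 K} = 4 \frac{1}{2 K} = \frac{2}{K}$)
$32 E{\left(7,\left(6 + \left(-5\right)^{2}\right)^{2} \right)} k{\left(-3 \right)} = 32 \left(-5 - 7\right) \frac{2}{-3} = 32 \left(-5 - 7\right) 2 \left(- \frac{1}{3}\right) = 32 \left(-12\right) \left(- \frac{2}{3}\right) = \left(-384\right) \left(- \frac{2}{3}\right) = 256$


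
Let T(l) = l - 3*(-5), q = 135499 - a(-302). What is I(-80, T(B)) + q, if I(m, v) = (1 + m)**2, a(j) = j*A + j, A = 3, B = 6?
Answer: 142948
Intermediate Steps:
a(j) = 4*j (a(j) = j*3 + j = 3*j + j = 4*j)
q = 136707 (q = 135499 - 4*(-302) = 135499 - 1*(-1208) = 135499 + 1208 = 136707)
T(l) = 15 + l (T(l) = l + 15 = 15 + l)
I(-80, T(B)) + q = (1 - 80)**2 + 136707 = (-79)**2 + 136707 = 6241 + 136707 = 142948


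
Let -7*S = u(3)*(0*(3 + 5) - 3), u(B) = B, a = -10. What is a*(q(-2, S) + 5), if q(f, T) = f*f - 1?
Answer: -80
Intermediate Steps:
S = 9/7 (S = -3*(0*(3 + 5) - 3)/7 = -3*(0*8 - 3)/7 = -3*(0 - 3)/7 = -3*(-3)/7 = -⅐*(-9) = 9/7 ≈ 1.2857)
q(f, T) = -1 + f² (q(f, T) = f² - 1 = -1 + f²)
a*(q(-2, S) + 5) = -10*((-1 + (-2)²) + 5) = -10*((-1 + 4) + 5) = -10*(3 + 5) = -10*8 = -80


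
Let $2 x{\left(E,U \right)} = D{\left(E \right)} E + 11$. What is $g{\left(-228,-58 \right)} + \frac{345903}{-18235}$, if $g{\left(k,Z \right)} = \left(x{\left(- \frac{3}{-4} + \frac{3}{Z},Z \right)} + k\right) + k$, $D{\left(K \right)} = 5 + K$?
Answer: $- \frac{229411135561}{490740320} \approx -467.48$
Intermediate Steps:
$x{\left(E,U \right)} = \frac{11}{2} + \frac{E \left(5 + E\right)}{2}$ ($x{\left(E,U \right)} = \frac{\left(5 + E\right) E + 11}{2} = \frac{E \left(5 + E\right) + 11}{2} = \frac{11 + E \left(5 + E\right)}{2} = \frac{11}{2} + \frac{E \left(5 + E\right)}{2}$)
$g{\left(k,Z \right)} = \frac{11}{2} + 2 k + \frac{\left(\frac{3}{4} + \frac{3}{Z}\right) \left(\frac{23}{4} + \frac{3}{Z}\right)}{2}$ ($g{\left(k,Z \right)} = \left(\left(\frac{11}{2} + \frac{\left(- \frac{3}{-4} + \frac{3}{Z}\right) \left(5 + \left(- \frac{3}{-4} + \frac{3}{Z}\right)\right)}{2}\right) + k\right) + k = \left(\left(\frac{11}{2} + \frac{\left(\left(-3\right) \left(- \frac{1}{4}\right) + \frac{3}{Z}\right) \left(5 + \left(\left(-3\right) \left(- \frac{1}{4}\right) + \frac{3}{Z}\right)\right)}{2}\right) + k\right) + k = \left(\left(\frac{11}{2} + \frac{\left(\frac{3}{4} + \frac{3}{Z}\right) \left(5 + \left(\frac{3}{4} + \frac{3}{Z}\right)\right)}{2}\right) + k\right) + k = \left(\left(\frac{11}{2} + \frac{\left(\frac{3}{4} + \frac{3}{Z}\right) \left(\frac{23}{4} + \frac{3}{Z}\right)}{2}\right) + k\right) + k = \left(\frac{11}{2} + k + \frac{\left(\frac{3}{4} + \frac{3}{Z}\right) \left(\frac{23}{4} + \frac{3}{Z}\right)}{2}\right) + k = \frac{11}{2} + 2 k + \frac{\left(\frac{3}{4} + \frac{3}{Z}\right) \left(\frac{23}{4} + \frac{3}{Z}\right)}{2}$)
$g{\left(-228,-58 \right)} + \frac{345903}{-18235} = \left(\frac{245}{32} + 2 \left(-228\right) + \frac{9}{2 \cdot 3364} + \frac{39}{4 \left(-58\right)}\right) + \frac{345903}{-18235} = \left(\frac{245}{32} - 456 + \frac{9}{2} \cdot \frac{1}{3364} + \frac{39}{4} \left(- \frac{1}{58}\right)\right) + 345903 \left(- \frac{1}{18235}\right) = \left(\frac{245}{32} - 456 + \frac{9}{6728} - \frac{39}{232}\right) - \frac{345903}{18235} = - \frac{12070315}{26912} - \frac{345903}{18235} = - \frac{229411135561}{490740320}$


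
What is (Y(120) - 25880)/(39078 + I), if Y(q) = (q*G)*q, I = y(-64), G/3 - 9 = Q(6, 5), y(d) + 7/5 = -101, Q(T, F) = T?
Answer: 1555300/97439 ≈ 15.962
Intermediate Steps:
y(d) = -512/5 (y(d) = -7/5 - 101 = -512/5)
G = 45 (G = 27 + 3*6 = 27 + 18 = 45)
I = -512/5 ≈ -102.40
Y(q) = 45*q² (Y(q) = (q*45)*q = (45*q)*q = 45*q²)
(Y(120) - 25880)/(39078 + I) = (45*120² - 25880)/(39078 - 512/5) = (45*14400 - 25880)/(194878/5) = (648000 - 25880)*(5/194878) = 622120*(5/194878) = 1555300/97439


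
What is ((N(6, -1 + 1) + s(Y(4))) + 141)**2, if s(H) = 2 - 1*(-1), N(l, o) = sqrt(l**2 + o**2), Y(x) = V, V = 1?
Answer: 22500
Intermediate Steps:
Y(x) = 1
s(H) = 3 (s(H) = 2 + 1 = 3)
((N(6, -1 + 1) + s(Y(4))) + 141)**2 = ((sqrt(6**2 + (-1 + 1)**2) + 3) + 141)**2 = ((sqrt(36 + 0**2) + 3) + 141)**2 = ((sqrt(36 + 0) + 3) + 141)**2 = ((sqrt(36) + 3) + 141)**2 = ((6 + 3) + 141)**2 = (9 + 141)**2 = 150**2 = 22500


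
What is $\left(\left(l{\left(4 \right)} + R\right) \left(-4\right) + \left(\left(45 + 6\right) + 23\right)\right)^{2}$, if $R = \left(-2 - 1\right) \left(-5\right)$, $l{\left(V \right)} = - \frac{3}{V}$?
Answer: $289$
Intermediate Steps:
$R = 15$ ($R = \left(-3\right) \left(-5\right) = 15$)
$\left(\left(l{\left(4 \right)} + R\right) \left(-4\right) + \left(\left(45 + 6\right) + 23\right)\right)^{2} = \left(\left(- \frac{3}{4} + 15\right) \left(-4\right) + \left(\left(45 + 6\right) + 23\right)\right)^{2} = \left(\left(\left(-3\right) \frac{1}{4} + 15\right) \left(-4\right) + \left(51 + 23\right)\right)^{2} = \left(\left(- \frac{3}{4} + 15\right) \left(-4\right) + 74\right)^{2} = \left(\frac{57}{4} \left(-4\right) + 74\right)^{2} = \left(-57 + 74\right)^{2} = 17^{2} = 289$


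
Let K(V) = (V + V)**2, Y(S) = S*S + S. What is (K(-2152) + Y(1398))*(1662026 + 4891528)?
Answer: 134218214594772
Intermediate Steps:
Y(S) = S + S**2 (Y(S) = S**2 + S = S + S**2)
K(V) = 4*V**2 (K(V) = (2*V)**2 = 4*V**2)
(K(-2152) + Y(1398))*(1662026 + 4891528) = (4*(-2152)**2 + 1398*(1 + 1398))*(1662026 + 4891528) = (4*4631104 + 1398*1399)*6553554 = (18524416 + 1955802)*6553554 = 20480218*6553554 = 134218214594772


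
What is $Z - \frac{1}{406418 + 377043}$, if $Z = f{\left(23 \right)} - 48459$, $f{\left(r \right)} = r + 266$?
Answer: $- \frac{37739316371}{783461} \approx -48170.0$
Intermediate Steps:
$f{\left(r \right)} = 266 + r$
$Z = -48170$ ($Z = \left(266 + 23\right) - 48459 = 289 - 48459 = -48170$)
$Z - \frac{1}{406418 + 377043} = -48170 - \frac{1}{406418 + 377043} = -48170 - \frac{1}{783461} = - \frac{37739316371}{783461}$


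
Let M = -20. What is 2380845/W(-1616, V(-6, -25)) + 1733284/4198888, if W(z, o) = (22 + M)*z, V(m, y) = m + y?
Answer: -1248912440809/1696350752 ≈ -736.23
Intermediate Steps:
W(z, o) = 2*z (W(z, o) = (22 - 20)*z = 2*z)
2380845/W(-1616, V(-6, -25)) + 1733284/4198888 = 2380845/((2*(-1616))) + 1733284/4198888 = 2380845/(-3232) + 1733284*(1/4198888) = 2380845*(-1/3232) + 433321/1049722 = -2380845/3232 + 433321/1049722 = -1248912440809/1696350752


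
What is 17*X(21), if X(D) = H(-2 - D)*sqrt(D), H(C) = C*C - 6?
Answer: 8891*sqrt(21) ≈ 40744.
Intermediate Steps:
H(C) = -6 + C**2 (H(C) = C**2 - 6 = -6 + C**2)
X(D) = sqrt(D)*(-6 + (-2 - D)**2) (X(D) = (-6 + (-2 - D)**2)*sqrt(D) = sqrt(D)*(-6 + (-2 - D)**2))
17*X(21) = 17*(sqrt(21)*(-6 + (2 + 21)**2)) = 17*(sqrt(21)*(-6 + 23**2)) = 17*(sqrt(21)*(-6 + 529)) = 17*(sqrt(21)*523) = 17*(523*sqrt(21)) = 8891*sqrt(21)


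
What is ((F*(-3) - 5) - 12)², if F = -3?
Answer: 64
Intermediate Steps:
((F*(-3) - 5) - 12)² = ((-3*(-3) - 5) - 12)² = ((9 - 5) - 12)² = (4 - 12)² = (-8)² = 64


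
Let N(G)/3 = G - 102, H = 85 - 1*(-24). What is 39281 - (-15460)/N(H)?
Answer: 840361/21 ≈ 40017.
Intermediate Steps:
H = 109 (H = 85 + 24 = 109)
N(G) = -306 + 3*G (N(G) = 3*(G - 102) = 3*(-102 + G) = -306 + 3*G)
39281 - (-15460)/N(H) = 39281 - (-15460)/(-306 + 3*109) = 39281 - (-15460)/(-306 + 327) = 39281 - (-15460)/21 = 39281 - 1*(-15460/21) = 39281 + 15460/21 = 840361/21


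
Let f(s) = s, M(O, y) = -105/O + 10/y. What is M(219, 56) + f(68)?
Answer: 138377/2044 ≈ 67.699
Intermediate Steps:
M(219, 56) + f(68) = (-105/219 + 10/56) + 68 = (-105*1/219 + 10*(1/56)) + 68 = (-35/73 + 5/28) + 68 = -615/2044 + 68 = 138377/2044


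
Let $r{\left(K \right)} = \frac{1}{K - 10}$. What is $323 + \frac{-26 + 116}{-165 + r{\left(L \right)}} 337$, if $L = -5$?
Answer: $\frac{172399}{1238} \approx 139.26$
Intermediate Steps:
$r{\left(K \right)} = \frac{1}{-10 + K}$
$323 + \frac{-26 + 116}{-165 + r{\left(L \right)}} 337 = 323 + \frac{-26 + 116}{-165 + \frac{1}{-10 - 5}} \cdot 337 = 323 + \frac{90}{-165 + \frac{1}{-15}} \cdot 337 = 323 + \frac{90}{-165 - \frac{1}{15}} \cdot 337 = 323 + \frac{90}{- \frac{2476}{15}} \cdot 337 = 323 + 90 \left(- \frac{15}{2476}\right) 337 = 323 - \frac{227475}{1238} = \frac{172399}{1238}$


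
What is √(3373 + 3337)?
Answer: √6710 ≈ 81.915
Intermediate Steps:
√(3373 + 3337) = √6710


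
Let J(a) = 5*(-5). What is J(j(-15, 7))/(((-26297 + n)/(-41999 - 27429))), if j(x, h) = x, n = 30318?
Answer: 1735700/4021 ≈ 431.66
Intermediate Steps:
J(a) = -25
J(j(-15, 7))/(((-26297 + n)/(-41999 - 27429))) = -25*(-41999 - 27429)/(-26297 + 30318) = -25/(4021/(-69428)) = -25/(4021*(-1/69428)) = -25/(-4021/69428) = -25*(-69428/4021) = 1735700/4021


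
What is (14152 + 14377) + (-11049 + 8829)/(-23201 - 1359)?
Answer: 35033723/1228 ≈ 28529.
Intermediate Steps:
(14152 + 14377) + (-11049 + 8829)/(-23201 - 1359) = 28529 - 2220/(-24560) = 28529 - 2220*(-1/24560) = 28529 + 111/1228 = 35033723/1228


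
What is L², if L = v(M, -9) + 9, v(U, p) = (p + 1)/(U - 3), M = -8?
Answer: 11449/121 ≈ 94.620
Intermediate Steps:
v(U, p) = (1 + p)/(-3 + U)
L = 107/11 (L = (1 - 9)/(-3 - 8) + 9 = -8/(-11) + 9 = -1/11*(-8) + 9 = 8/11 + 9 = 107/11 ≈ 9.7273)
L² = (107/11)² = 11449/121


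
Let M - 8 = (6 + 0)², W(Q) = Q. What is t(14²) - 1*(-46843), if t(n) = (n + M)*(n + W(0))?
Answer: 93883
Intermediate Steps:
M = 44 (M = 8 + (6 + 0)² = 8 + 6² = 8 + 36 = 44)
t(n) = n*(44 + n) (t(n) = (n + 44)*(n + 0) = (44 + n)*n = n*(44 + n))
t(14²) - 1*(-46843) = 14²*(44 + 14²) - 1*(-46843) = 196*(44 + 196) + 46843 = 196*240 + 46843 = 47040 + 46843 = 93883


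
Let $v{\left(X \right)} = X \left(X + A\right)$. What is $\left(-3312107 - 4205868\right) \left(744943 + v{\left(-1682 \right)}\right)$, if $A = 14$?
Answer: $-26692713079025$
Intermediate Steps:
$v{\left(X \right)} = X \left(14 + X\right)$ ($v{\left(X \right)} = X \left(X + 14\right) = X \left(14 + X\right)$)
$\left(-3312107 - 4205868\right) \left(744943 + v{\left(-1682 \right)}\right) = \left(-3312107 - 4205868\right) \left(744943 - 1682 \left(14 - 1682\right)\right) = - 7517975 \left(744943 - -2805576\right) = - 7517975 \left(744943 + 2805576\right) = \left(-7517975\right) 3550519 = -26692713079025$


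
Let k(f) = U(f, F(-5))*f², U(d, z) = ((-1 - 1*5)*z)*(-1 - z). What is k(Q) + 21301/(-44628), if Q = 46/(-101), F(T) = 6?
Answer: 23579786195/455250228 ≈ 51.795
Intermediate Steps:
Q = -46/101 (Q = 46*(-1/101) = -46/101 ≈ -0.45545)
U(d, z) = -6*z*(-1 - z) (U(d, z) = ((-1 - 5)*z)*(-1 - z) = (-6*z)*(-1 - z) = -6*z*(-1 - z))
k(f) = 252*f² (k(f) = (6*6*(1 + 6))*f² = (6*6*7)*f² = 252*f²)
k(Q) + 21301/(-44628) = 252*(-46/101)² + 21301/(-44628) = 252*(2116/10201) + 21301*(-1/44628) = 533232/10201 - 21301/44628 = 23579786195/455250228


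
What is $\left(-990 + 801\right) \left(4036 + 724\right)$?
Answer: $-899640$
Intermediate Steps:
$\left(-990 + 801\right) \left(4036 + 724\right) = \left(-189\right) 4760 = -899640$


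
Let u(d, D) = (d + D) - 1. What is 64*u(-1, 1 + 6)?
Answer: 320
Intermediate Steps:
u(d, D) = -1 + D + d (u(d, D) = (D + d) - 1 = -1 + D + d)
64*u(-1, 1 + 6) = 64*(-1 + (1 + 6) - 1) = 64*(-1 + 7 - 1) = 64*5 = 320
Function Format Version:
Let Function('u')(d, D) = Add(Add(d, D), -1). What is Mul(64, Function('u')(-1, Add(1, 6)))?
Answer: 320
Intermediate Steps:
Function('u')(d, D) = Add(-1, D, d) (Function('u')(d, D) = Add(Add(D, d), -1) = Add(-1, D, d))
Mul(64, Function('u')(-1, Add(1, 6))) = Mul(64, Add(-1, Add(1, 6), -1)) = Mul(64, Add(-1, 7, -1)) = Mul(64, 5) = 320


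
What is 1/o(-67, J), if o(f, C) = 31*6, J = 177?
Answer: 1/186 ≈ 0.0053763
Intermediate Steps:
o(f, C) = 186
1/o(-67, J) = 1/186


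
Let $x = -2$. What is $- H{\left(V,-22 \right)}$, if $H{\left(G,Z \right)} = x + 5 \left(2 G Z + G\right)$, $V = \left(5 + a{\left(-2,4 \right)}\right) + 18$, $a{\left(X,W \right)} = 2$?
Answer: $5377$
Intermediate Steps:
$V = 25$ ($V = \left(5 + 2\right) + 18 = 7 + 18 = 25$)
$H{\left(G,Z \right)} = -2 + 5 G + 10 G Z$ ($H{\left(G,Z \right)} = -2 + 5 \left(2 G Z + G\right) = -2 + 5 \left(G + 2 G Z\right) = -2 + \left(5 G + 10 G Z\right) = -2 + 5 G + 10 G Z$)
$- H{\left(V,-22 \right)} = - (-2 + 5 \cdot 25 + 10 \cdot 25 \left(-22\right)) = - (-2 + 125 - 5500) = \left(-1\right) \left(-5377\right) = 5377$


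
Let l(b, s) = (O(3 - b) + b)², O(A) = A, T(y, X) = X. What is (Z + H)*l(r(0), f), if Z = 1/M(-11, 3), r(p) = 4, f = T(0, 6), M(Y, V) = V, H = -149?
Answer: -1338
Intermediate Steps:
f = 6
Z = ⅓ (Z = 1/3 = ⅓ ≈ 0.33333)
l(b, s) = 9 (l(b, s) = ((3 - b) + b)² = 3² = 9)
(Z + H)*l(r(0), f) = (⅓ - 149)*9 = -446/3*9 = -1338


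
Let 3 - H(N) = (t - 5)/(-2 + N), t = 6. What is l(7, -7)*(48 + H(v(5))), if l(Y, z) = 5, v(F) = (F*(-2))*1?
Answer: 3065/12 ≈ 255.42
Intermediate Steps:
v(F) = -2*F (v(F) = -2*F*1 = -2*F)
H(N) = 3 - 1/(-2 + N) (H(N) = 3 - (6 - 5)/(-2 + N) = 3 - 1/(-2 + N))
l(7, -7)*(48 + H(v(5))) = 5*(48 + (-7 + 3*(-2*5))/(-2 - 2*5)) = 5*(48 + (-7 + 3*(-10))/(-2 - 10)) = 5*(48 + (-7 - 30)/(-12)) = 5*(48 - 1/12*(-37)) = 5*(48 + 37/12) = 5*(613/12) = 3065/12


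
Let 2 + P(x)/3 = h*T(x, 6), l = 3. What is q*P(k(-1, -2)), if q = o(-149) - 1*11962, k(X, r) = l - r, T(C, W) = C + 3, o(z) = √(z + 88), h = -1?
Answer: 358860 - 30*I*√61 ≈ 3.5886e+5 - 234.31*I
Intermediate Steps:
o(z) = √(88 + z)
T(C, W) = 3 + C
k(X, r) = 3 - r
P(x) = -15 - 3*x (P(x) = -6 + 3*(-(3 + x)) = -6 + 3*(-3 - x) = -6 + (-9 - 3*x) = -15 - 3*x)
q = -11962 + I*√61 (q = √(88 - 149) - 1*11962 = √(-61) - 11962 = I*√61 - 11962 = -11962 + I*√61 ≈ -11962.0 + 7.8102*I)
q*P(k(-1, -2)) = (-11962 + I*√61)*(-15 - 3*(3 - 1*(-2))) = (-11962 + I*√61)*(-15 - 3*(3 + 2)) = (-11962 + I*√61)*(-15 - 3*5) = (-11962 + I*√61)*(-15 - 15) = (-11962 + I*√61)*(-30) = 358860 - 30*I*√61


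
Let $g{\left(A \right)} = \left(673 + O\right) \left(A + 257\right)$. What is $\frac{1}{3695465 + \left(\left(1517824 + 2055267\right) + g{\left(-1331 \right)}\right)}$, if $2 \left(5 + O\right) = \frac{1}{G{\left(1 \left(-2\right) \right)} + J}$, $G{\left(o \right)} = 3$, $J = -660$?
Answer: $\frac{219}{1434696335} \approx 1.5265 \cdot 10^{-7}$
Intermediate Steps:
$O = - \frac{6571}{1314}$ ($O = -5 + \frac{1}{2 \left(3 - 660\right)} = -5 + \frac{1}{2 \left(-657\right)} = -5 + \frac{1}{2} \left(- \frac{1}{657}\right) = -5 - \frac{1}{1314} = - \frac{6571}{1314} \approx -5.0008$)
$g{\left(A \right)} = \frac{225582007}{1314} + \frac{877751 A}{1314}$ ($g{\left(A \right)} = \left(673 - \frac{6571}{1314}\right) \left(A + 257\right) = \frac{877751 \left(257 + A\right)}{1314} = \frac{225582007}{1314} + \frac{877751 A}{1314}$)
$\frac{1}{3695465 + \left(\left(1517824 + 2055267\right) + g{\left(-1331 \right)}\right)} = \frac{1}{3695465 + \left(\left(1517824 + 2055267\right) + \left(\frac{225582007}{1314} + \frac{877751}{1314} \left(-1331\right)\right)\right)} = \frac{1}{3695465 + \left(3573091 + \left(\frac{225582007}{1314} - \frac{1168286581}{1314}\right)\right)} = \frac{1}{3695465 + \left(3573091 - \frac{157117429}{219}\right)} = \frac{1}{3695465 + \frac{625389500}{219}} = \frac{1}{\frac{1434696335}{219}} = \frac{219}{1434696335}$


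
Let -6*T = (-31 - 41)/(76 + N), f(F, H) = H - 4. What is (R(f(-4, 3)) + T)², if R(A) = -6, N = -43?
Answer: 3844/121 ≈ 31.769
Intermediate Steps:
f(F, H) = -4 + H
T = 4/11 (T = -(-31 - 41)/(6*(76 - 43)) = -(-12)/33 = -⅙*(-24/11) = 4/11 ≈ 0.36364)
(R(f(-4, 3)) + T)² = (-6 + 4/11)² = (-62/11)² = 3844/121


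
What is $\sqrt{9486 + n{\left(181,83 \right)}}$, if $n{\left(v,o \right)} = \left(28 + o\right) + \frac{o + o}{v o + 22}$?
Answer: $\frac{\sqrt{2172302881395}}{15045} \approx 97.964$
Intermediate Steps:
$n{\left(v,o \right)} = 28 + o + \frac{2 o}{22 + o v}$ ($n{\left(v,o \right)} = \left(28 + o\right) + \frac{2 o}{o v + 22} = \left(28 + o\right) + \frac{2 o}{22 + o v} = 28 + o + \frac{2 o}{22 + o v}$)
$\sqrt{9486 + n{\left(181,83 \right)}} = \sqrt{9486 + \frac{616 + 24 \cdot 83 + 181 \cdot 83^{2} + 28 \cdot 83 \cdot 181}{22 + 83 \cdot 181}} = \sqrt{9486 + \frac{616 + 1992 + 181 \cdot 6889 + 420644}{22 + 15023}} = \sqrt{9486 + \frac{616 + 1992 + 1246909 + 420644}{15045}} = \sqrt{9486 + \frac{1}{15045} \cdot 1670161} = \sqrt{9486 + \frac{1670161}{15045}} = \sqrt{\frac{144387031}{15045}} = \frac{\sqrt{2172302881395}}{15045}$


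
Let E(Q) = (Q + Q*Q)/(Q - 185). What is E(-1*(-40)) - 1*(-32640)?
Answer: 946232/29 ≈ 32629.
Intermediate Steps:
E(Q) = (Q + Q**2)/(-185 + Q)
E(-1*(-40)) - 1*(-32640) = (-1*(-40))*(1 - 1*(-40))/(-185 - 1*(-40)) - 1*(-32640) = 40*(1 + 40)/(-185 + 40) + 32640 = 40*41/(-145) + 32640 = 40*(-1/145)*41 + 32640 = -328/29 + 32640 = 946232/29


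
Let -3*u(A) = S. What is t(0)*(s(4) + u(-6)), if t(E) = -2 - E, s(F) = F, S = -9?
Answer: -14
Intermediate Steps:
u(A) = 3 (u(A) = -⅓*(-9) = 3)
t(0)*(s(4) + u(-6)) = (-2 - 1*0)*(4 + 3) = (-2 + 0)*7 = -2*7 = -14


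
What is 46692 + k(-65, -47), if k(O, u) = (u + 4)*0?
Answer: 46692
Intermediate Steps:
k(O, u) = 0 (k(O, u) = (4 + u)*0 = 0)
46692 + k(-65, -47) = 46692 + 0 = 46692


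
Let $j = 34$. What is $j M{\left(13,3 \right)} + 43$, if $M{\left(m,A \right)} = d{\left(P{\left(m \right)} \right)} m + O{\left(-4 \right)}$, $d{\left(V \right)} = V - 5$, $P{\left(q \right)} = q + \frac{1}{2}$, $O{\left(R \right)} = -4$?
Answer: $3664$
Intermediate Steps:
$P{\left(q \right)} = \frac{1}{2} + q$ ($P{\left(q \right)} = q + \frac{1}{2} = \frac{1}{2} + q$)
$d{\left(V \right)} = -5 + V$ ($d{\left(V \right)} = V - 5 = -5 + V$)
$M{\left(m,A \right)} = -4 + m \left(- \frac{9}{2} + m\right)$ ($M{\left(m,A \right)} = \left(-5 + \left(\frac{1}{2} + m\right)\right) m - 4 = \left(- \frac{9}{2} + m\right) m - 4 = m \left(- \frac{9}{2} + m\right) - 4 = -4 + m \left(- \frac{9}{2} + m\right)$)
$j M{\left(13,3 \right)} + 43 = 34 \left(-4 + \frac{1}{2} \cdot 13 \left(-9 + 2 \cdot 13\right)\right) + 43 = 34 \left(-4 + \frac{1}{2} \cdot 13 \left(-9 + 26\right)\right) + 43 = 34 \left(-4 + \frac{1}{2} \cdot 13 \cdot 17\right) + 43 = 34 \left(-4 + \frac{221}{2}\right) + 43 = 34 \cdot \frac{213}{2} + 43 = 3621 + 43 = 3664$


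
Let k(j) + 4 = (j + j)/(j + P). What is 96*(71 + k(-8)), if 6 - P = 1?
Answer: 6944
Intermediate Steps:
P = 5 (P = 6 - 1*1 = 6 - 1 = 5)
k(j) = -4 + 2*j/(5 + j) (k(j) = -4 + (j + j)/(j + 5) = -4 + (2*j)/(5 + j) = -4 + 2*j/(5 + j))
96*(71 + k(-8)) = 96*(71 + 2*(-10 - 1*(-8))/(5 - 8)) = 96*(71 + 2*(-10 + 8)/(-3)) = 96*(71 + 2*(-⅓)*(-2)) = 96*(71 + 4/3) = 96*(217/3) = 6944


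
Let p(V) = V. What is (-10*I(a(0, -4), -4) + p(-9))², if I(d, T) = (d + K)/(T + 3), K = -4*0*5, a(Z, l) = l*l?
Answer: 22801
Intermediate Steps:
a(Z, l) = l²
K = 0 (K = 0*5 = 0)
I(d, T) = d/(3 + T) (I(d, T) = (d + 0)/(T + 3) = d/(3 + T))
(-10*I(a(0, -4), -4) + p(-9))² = (-10*(-4)²/(3 - 4) - 9)² = (-160/(-1) - 9)² = (-160*(-1) - 9)² = (-10*(-16) - 9)² = (160 - 9)² = 151² = 22801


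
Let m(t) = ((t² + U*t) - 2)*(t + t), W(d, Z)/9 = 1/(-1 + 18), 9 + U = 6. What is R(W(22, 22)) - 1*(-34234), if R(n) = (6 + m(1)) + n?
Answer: 581953/17 ≈ 34233.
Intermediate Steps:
U = -3 (U = -9 + 6 = -3)
W(d, Z) = 9/17 (W(d, Z) = 9/(-1 + 18) = 9/17)
m(t) = 2*t*(-2 + t² - 3*t) (m(t) = ((t² - 3*t) - 2)*(t + t) = (-2 + t² - 3*t)*(2*t) = 2*t*(-2 + t² - 3*t))
R(n) = -2 + n (R(n) = (6 + 2*1*(-2 + 1² - 3*1)) + n = (6 + 2*1*(-2 + 1 - 3)) + n = (6 + 2*1*(-4)) + n = (6 - 8) + n = -2 + n)
R(W(22, 22)) - 1*(-34234) = (-2 + 9/17) - 1*(-34234) = -25/17 + 34234 = 581953/17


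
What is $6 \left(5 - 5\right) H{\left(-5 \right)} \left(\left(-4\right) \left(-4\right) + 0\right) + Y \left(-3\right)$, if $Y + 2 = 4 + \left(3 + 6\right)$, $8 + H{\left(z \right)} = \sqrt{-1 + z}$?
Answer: $-33$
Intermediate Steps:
$H{\left(z \right)} = -8 + \sqrt{-1 + z}$
$Y = 11$ ($Y = -2 + \left(4 + \left(3 + 6\right)\right) = -2 + \left(4 + 9\right) = -2 + 13 = 11$)
$6 \left(5 - 5\right) H{\left(-5 \right)} \left(\left(-4\right) \left(-4\right) + 0\right) + Y \left(-3\right) = 6 \left(5 - 5\right) \left(-8 + \sqrt{-1 - 5}\right) \left(\left(-4\right) \left(-4\right) + 0\right) + 11 \left(-3\right) = 6 \cdot 0 \left(-8 + \sqrt{-6}\right) \left(16 + 0\right) - 33 = 0 \left(-8 + i \sqrt{6}\right) 16 - 33 = 0 \cdot 16 - 33 = 0 - 33 = -33$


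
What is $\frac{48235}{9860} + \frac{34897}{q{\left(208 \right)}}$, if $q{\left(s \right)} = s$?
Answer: $\frac{17705865}{102544} \approx 172.67$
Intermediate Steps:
$\frac{48235}{9860} + \frac{34897}{q{\left(208 \right)}} = \frac{48235}{9860} + \frac{34897}{208} = 48235 \cdot \frac{1}{9860} + 34897 \cdot \frac{1}{208} = \frac{9647}{1972} + \frac{34897}{208} = \frac{17705865}{102544}$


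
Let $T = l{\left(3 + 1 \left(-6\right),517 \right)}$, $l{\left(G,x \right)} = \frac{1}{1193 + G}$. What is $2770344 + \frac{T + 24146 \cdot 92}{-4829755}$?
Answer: $\frac{15922295871502719}{5747408450} \approx 2.7703 \cdot 10^{6}$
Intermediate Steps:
$T = \frac{1}{1190}$ ($T = \frac{1}{1193 + \left(3 + 1 \left(-6\right)\right)} = \frac{1}{1193 + \left(3 - 6\right)} = \frac{1}{1193 - 3} = \frac{1}{1190} \approx 0.00084034$)
$2770344 + \frac{T + 24146 \cdot 92}{-4829755} = 2770344 + \frac{\frac{1}{1190} + 24146 \cdot 92}{-4829755} = 2770344 + \left(\frac{1}{1190} + 2221432\right) \left(- \frac{1}{4829755}\right) = 2770344 + \frac{2643504081}{1190} \left(- \frac{1}{4829755}\right) = 2770344 - \frac{2643504081}{5747408450} = \frac{15922295871502719}{5747408450}$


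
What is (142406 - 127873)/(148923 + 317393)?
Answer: 14533/466316 ≈ 0.031166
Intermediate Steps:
(142406 - 127873)/(148923 + 317393) = 14533/466316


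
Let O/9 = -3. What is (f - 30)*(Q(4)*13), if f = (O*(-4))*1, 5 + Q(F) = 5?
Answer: 0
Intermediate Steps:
O = -27 (O = 9*(-3) = -27)
Q(F) = 0 (Q(F) = -5 + 5 = 0)
f = 108 (f = -27*(-4)*1 = 108*1 = 108)
(f - 30)*(Q(4)*13) = (108 - 30)*(0*13) = 78*0 = 0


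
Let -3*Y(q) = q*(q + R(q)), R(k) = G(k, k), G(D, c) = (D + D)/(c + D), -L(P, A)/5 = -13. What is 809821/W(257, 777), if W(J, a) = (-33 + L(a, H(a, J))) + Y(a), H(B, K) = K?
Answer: -809821/201470 ≈ -4.0196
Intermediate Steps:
L(P, A) = 65 (L(P, A) = -5*(-13) = 65)
G(D, c) = 2*D/(D + c) (G(D, c) = (2*D)/(D + c) = 2*D/(D + c))
R(k) = 1 (R(k) = 2*k/(k + k) = 2*k/((2*k)) = 2*k*(1/(2*k)) = 1)
Y(q) = -q*(1 + q)/3 (Y(q) = -q*(q + 1)/3 = -q*(1 + q)/3)
W(J, a) = 32 - a*(1 + a)/3 (W(J, a) = (-33 + 65) - a*(1 + a)/3 = 32 - a*(1 + a)/3)
809821/W(257, 777) = 809821/(32 - 1/3*777*(1 + 777)) = 809821/(32 - 1/3*777*778) = 809821/(32 - 201502) = 809821/(-201470) = 809821*(-1/201470) = -809821/201470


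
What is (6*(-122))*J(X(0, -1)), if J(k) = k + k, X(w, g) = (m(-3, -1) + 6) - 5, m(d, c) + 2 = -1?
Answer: 2928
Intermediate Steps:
m(d, c) = -3 (m(d, c) = -2 - 1 = -3)
X(w, g) = -2 (X(w, g) = (-3 + 6) - 5 = 3 - 5 = -2)
J(k) = 2*k
(6*(-122))*J(X(0, -1)) = (6*(-122))*(2*(-2)) = -732*(-4) = 2928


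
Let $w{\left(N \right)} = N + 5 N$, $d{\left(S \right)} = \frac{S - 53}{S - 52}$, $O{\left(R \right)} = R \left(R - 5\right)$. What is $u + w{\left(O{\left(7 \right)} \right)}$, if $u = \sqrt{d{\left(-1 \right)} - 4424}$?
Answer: $84 + \frac{i \sqrt{12424154}}{53} \approx 84.0 + 66.505 i$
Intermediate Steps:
$O{\left(R \right)} = R \left(-5 + R\right)$
$d{\left(S \right)} = \frac{-53 + S}{-52 + S}$
$u = \frac{i \sqrt{12424154}}{53}$ ($u = \sqrt{\frac{-53 - 1}{-52 - 1} - 4424} = \sqrt{\frac{1}{-53} \left(-54\right) - 4424} = \sqrt{\left(- \frac{1}{53}\right) \left(-54\right) - 4424} = \sqrt{\frac{54}{53} - 4424} = \sqrt{- \frac{234418}{53}} = \frac{i \sqrt{12424154}}{53} \approx 66.505 i$)
$w{\left(N \right)} = 6 N$
$u + w{\left(O{\left(7 \right)} \right)} = \frac{i \sqrt{12424154}}{53} + 6 \cdot 7 \left(-5 + 7\right) = \frac{i \sqrt{12424154}}{53} + 6 \cdot 7 \cdot 2 = \frac{i \sqrt{12424154}}{53} + 6 \cdot 14 = \frac{i \sqrt{12424154}}{53} + 84 = 84 + \frac{i \sqrt{12424154}}{53}$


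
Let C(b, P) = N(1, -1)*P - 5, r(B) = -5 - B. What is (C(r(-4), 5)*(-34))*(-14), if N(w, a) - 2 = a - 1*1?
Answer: -2380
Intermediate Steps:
N(w, a) = 1 + a (N(w, a) = 2 + (a - 1*1) = 2 + (a - 1) = 2 + (-1 + a) = 1 + a)
C(b, P) = -5 (C(b, P) = (1 - 1)*P - 5 = 0*P - 5 = 0 - 5 = -5)
(C(r(-4), 5)*(-34))*(-14) = -5*(-34)*(-14) = 170*(-14) = -2380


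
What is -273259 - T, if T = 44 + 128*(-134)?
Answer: -256151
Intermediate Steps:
T = -17108 (T = 44 - 17152 = -17108)
-273259 - T = -273259 - 1*(-17108) = -273259 + 17108 = -256151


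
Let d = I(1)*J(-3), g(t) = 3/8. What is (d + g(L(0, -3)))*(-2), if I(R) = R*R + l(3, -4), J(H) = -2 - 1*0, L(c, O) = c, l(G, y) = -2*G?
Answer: -83/4 ≈ -20.750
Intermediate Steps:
J(H) = -2 (J(H) = -2 + 0 = -2)
I(R) = -6 + R**2 (I(R) = R*R - 2*3 = R**2 - 6 = -6 + R**2)
g(t) = 3/8 (g(t) = 3*(1/8) = 3/8)
d = 10 (d = (-6 + 1**2)*(-2) = (-6 + 1)*(-2) = -5*(-2) = 10)
(d + g(L(0, -3)))*(-2) = (10 + 3/8)*(-2) = (83/8)*(-2) = -83/4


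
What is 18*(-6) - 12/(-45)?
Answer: -1616/15 ≈ -107.73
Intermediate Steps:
18*(-6) - 12/(-45) = -108 - 12*(-1/45) = -108 + 4/15 = -1616/15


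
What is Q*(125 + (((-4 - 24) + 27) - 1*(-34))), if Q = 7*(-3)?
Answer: -3318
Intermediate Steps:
Q = -21
Q*(125 + (((-4 - 24) + 27) - 1*(-34))) = -21*(125 + (((-4 - 24) + 27) - 1*(-34))) = -21*(125 + ((-28 + 27) + 34)) = -21*(125 + (-1 + 34)) = -21*(125 + 33) = -21*158 = -3318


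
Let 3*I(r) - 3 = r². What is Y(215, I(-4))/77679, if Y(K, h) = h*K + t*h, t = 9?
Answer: 608/33291 ≈ 0.018263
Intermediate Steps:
I(r) = 1 + r²/3
Y(K, h) = 9*h + K*h (Y(K, h) = h*K + 9*h = K*h + 9*h = 9*h + K*h)
Y(215, I(-4))/77679 = ((1 + (⅓)*(-4)²)*(9 + 215))/77679 = ((1 + (⅓)*16)*224)*(1/77679) = ((1 + 16/3)*224)*(1/77679) = ((19/3)*224)*(1/77679) = (4256/3)*(1/77679) = 608/33291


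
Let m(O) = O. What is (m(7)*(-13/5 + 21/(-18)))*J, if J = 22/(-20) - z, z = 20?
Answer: 166901/300 ≈ 556.34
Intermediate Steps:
J = -211/10 (J = 22/(-20) - 1*20 = 22*(-1/20) - 20 = -11/10 - 20 = -211/10 ≈ -21.100)
(m(7)*(-13/5 + 21/(-18)))*J = (7*(-13/5 + 21/(-18)))*(-211/10) = (7*(-13*⅕ + 21*(-1/18)))*(-211/10) = (7*(-13/5 - 7/6))*(-211/10) = (7*(-113/30))*(-211/10) = -791/30*(-211/10) = 166901/300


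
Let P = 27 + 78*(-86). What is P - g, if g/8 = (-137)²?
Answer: -156833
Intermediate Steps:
g = 150152 (g = 8*(-137)² = 8*18769 = 150152)
P = -6681 (P = 27 - 6708 = -6681)
P - g = -6681 - 1*150152 = -6681 - 150152 = -156833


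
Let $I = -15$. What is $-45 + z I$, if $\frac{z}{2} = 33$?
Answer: $-1035$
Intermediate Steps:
$z = 66$ ($z = 2 \cdot 33 = 66$)
$-45 + z I = -45 + 66 \left(-15\right) = -45 - 990 = -1035$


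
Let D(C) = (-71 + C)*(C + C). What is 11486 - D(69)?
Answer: 11762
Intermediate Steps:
D(C) = 2*C*(-71 + C) (D(C) = (-71 + C)*(2*C) = 2*C*(-71 + C))
11486 - D(69) = 11486 - 2*69*(-71 + 69) = 11486 - 2*69*(-2) = 11486 - 1*(-276) = 11486 + 276 = 11762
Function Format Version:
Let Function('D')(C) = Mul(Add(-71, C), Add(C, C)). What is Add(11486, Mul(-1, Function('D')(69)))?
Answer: 11762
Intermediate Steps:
Function('D')(C) = Mul(2, C, Add(-71, C)) (Function('D')(C) = Mul(Add(-71, C), Mul(2, C)) = Mul(2, C, Add(-71, C)))
Add(11486, Mul(-1, Function('D')(69))) = Add(11486, Mul(-1, Mul(2, 69, Add(-71, 69)))) = Add(11486, Mul(-1, Mul(2, 69, -2))) = Add(11486, Mul(-1, -276)) = Add(11486, 276) = 11762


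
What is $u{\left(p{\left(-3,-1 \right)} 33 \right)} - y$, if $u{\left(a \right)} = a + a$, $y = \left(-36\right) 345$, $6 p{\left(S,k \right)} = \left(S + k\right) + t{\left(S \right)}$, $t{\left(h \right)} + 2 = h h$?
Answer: $12453$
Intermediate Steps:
$t{\left(h \right)} = -2 + h^{2}$ ($t{\left(h \right)} = -2 + h h = -2 + h^{2}$)
$p{\left(S,k \right)} = - \frac{1}{3} + \frac{S}{6} + \frac{k}{6} + \frac{S^{2}}{6}$ ($p{\left(S,k \right)} = \frac{\left(S + k\right) + \left(-2 + S^{2}\right)}{6} = \frac{-2 + S + k + S^{2}}{6} = - \frac{1}{3} + \frac{S}{6} + \frac{k}{6} + \frac{S^{2}}{6}$)
$y = -12420$
$u{\left(a \right)} = 2 a$
$u{\left(p{\left(-3,-1 \right)} 33 \right)} - y = 2 \left(- \frac{1}{3} + \frac{1}{6} \left(-3\right) + \frac{1}{6} \left(-1\right) + \frac{\left(-3\right)^{2}}{6}\right) 33 - -12420 = 2 \left(- \frac{1}{3} - \frac{1}{2} - \frac{1}{6} + \frac{1}{6} \cdot 9\right) 33 + 12420 = 2 \left(- \frac{1}{3} - \frac{1}{2} - \frac{1}{6} + \frac{3}{2}\right) 33 + 12420 = 2 \cdot \frac{1}{2} \cdot 33 + 12420 = 2 \cdot \frac{33}{2} + 12420 = 33 + 12420 = 12453$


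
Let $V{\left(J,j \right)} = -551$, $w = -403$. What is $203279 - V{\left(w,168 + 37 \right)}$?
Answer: $203830$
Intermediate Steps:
$203279 - V{\left(w,168 + 37 \right)} = 203279 - -551 = 203279 + 551 = 203830$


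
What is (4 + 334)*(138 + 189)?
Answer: 110526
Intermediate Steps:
(4 + 334)*(138 + 189) = 338*327 = 110526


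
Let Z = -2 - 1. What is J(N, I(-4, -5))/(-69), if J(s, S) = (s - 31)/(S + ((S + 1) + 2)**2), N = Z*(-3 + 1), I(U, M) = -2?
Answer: -25/69 ≈ -0.36232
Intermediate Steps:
Z = -3
N = 6 (N = -3*(-3 + 1) = -3*(-2) = 6)
J(s, S) = (-31 + s)/(S + (3 + S)**2) (J(s, S) = (-31 + s)/(S + ((1 + S) + 2)**2) = (-31 + s)/(S + (3 + S)**2))
J(N, I(-4, -5))/(-69) = ((-31 + 6)/(-2 + (3 - 2)**2))/(-69) = (-25/(-2 + 1**2))*(-1/69) = (-25/(-2 + 1))*(-1/69) = (-25/(-1))*(-1/69) = -1*(-25)*(-1/69) = 25*(-1/69) = -25/69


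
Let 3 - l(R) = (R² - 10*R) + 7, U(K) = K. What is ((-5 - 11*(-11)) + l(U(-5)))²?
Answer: 1369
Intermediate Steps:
l(R) = -4 - R² + 10*R (l(R) = 3 - ((R² - 10*R) + 7) = 3 - (7 + R² - 10*R) = 3 + (-7 - R² + 10*R) = -4 - R² + 10*R)
((-5 - 11*(-11)) + l(U(-5)))² = ((-5 - 11*(-11)) + (-4 - 1*(-5)² + 10*(-5)))² = ((-5 + 121) + (-4 - 1*25 - 50))² = (116 + (-4 - 25 - 50))² = (116 - 79)² = 37² = 1369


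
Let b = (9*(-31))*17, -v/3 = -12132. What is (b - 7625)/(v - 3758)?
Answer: -6184/16319 ≈ -0.37894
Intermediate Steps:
v = 36396 (v = -3*(-12132) = 36396)
b = -4743 (b = -279*17 = -4743)
(b - 7625)/(v - 3758) = (-4743 - 7625)/(36396 - 3758) = -12368/32638 = -12368*1/32638 = -6184/16319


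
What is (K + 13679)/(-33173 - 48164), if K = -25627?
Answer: 11948/81337 ≈ 0.14689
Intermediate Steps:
(K + 13679)/(-33173 - 48164) = (-25627 + 13679)/(-33173 - 48164) = -11948/(-81337) = -11948*(-1/81337) = 11948/81337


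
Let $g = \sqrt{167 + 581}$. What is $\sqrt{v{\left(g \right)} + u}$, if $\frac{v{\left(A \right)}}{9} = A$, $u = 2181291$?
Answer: $\sqrt{2181291 + 18 \sqrt{187}} \approx 1477.0$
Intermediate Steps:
$g = 2 \sqrt{187}$ ($g = \sqrt{748} = 2 \sqrt{187} \approx 27.35$)
$v{\left(A \right)} = 9 A$
$\sqrt{v{\left(g \right)} + u} = \sqrt{9 \cdot 2 \sqrt{187} + 2181291} = \sqrt{18 \sqrt{187} + 2181291} = \sqrt{2181291 + 18 \sqrt{187}}$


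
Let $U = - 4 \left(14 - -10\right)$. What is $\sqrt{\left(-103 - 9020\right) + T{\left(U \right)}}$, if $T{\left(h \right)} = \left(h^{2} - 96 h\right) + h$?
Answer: $\sqrt{9213} \approx 95.984$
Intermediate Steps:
$U = -96$ ($U = - 4 \left(14 + 10\right) = \left(-4\right) 24 = -96$)
$T{\left(h \right)} = h^{2} - 95 h$
$\sqrt{\left(-103 - 9020\right) + T{\left(U \right)}} = \sqrt{\left(-103 - 9020\right) - 96 \left(-95 - 96\right)} = \sqrt{\left(-103 - 9020\right) - -18336} = \sqrt{-9123 + 18336} = \sqrt{9213}$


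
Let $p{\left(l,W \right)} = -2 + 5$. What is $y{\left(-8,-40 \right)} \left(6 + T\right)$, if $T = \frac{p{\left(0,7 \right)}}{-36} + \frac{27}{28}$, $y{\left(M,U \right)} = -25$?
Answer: $- \frac{7225}{42} \approx -172.02$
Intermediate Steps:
$p{\left(l,W \right)} = 3$
$T = \frac{37}{42}$ ($T = \frac{3}{-36} + \frac{27}{28} = 3 \left(- \frac{1}{36}\right) + 27 \cdot \frac{1}{28} = - \frac{1}{12} + \frac{27}{28} = \frac{37}{42} \approx 0.88095$)
$y{\left(-8,-40 \right)} \left(6 + T\right) = - 25 \left(6 + \frac{37}{42}\right) = \left(-25\right) \frac{289}{42} = - \frac{7225}{42}$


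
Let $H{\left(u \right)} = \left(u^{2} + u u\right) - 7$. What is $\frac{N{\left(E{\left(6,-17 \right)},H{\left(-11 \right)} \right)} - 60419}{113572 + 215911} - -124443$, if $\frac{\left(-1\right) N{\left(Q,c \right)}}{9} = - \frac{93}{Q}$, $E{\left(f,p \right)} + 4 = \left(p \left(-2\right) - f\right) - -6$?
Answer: $\frac{484082557}{3890} \approx 1.2444 \cdot 10^{5}$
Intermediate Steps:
$E{\left(f,p \right)} = 2 - f - 2 p$ ($E{\left(f,p \right)} = -4 - \left(-6 + f - p \left(-2\right)\right) = -4 - \left(-6 + f + 2 p\right) = 2 - f - 2 p$)
$H{\left(u \right)} = -7 + 2 u^{2}$ ($H{\left(u \right)} = \left(u^{2} + u^{2}\right) - 7 = 2 u^{2} - 7 = -7 + 2 u^{2}$)
$N{\left(Q,c \right)} = \frac{837}{Q}$ ($N{\left(Q,c \right)} = - 9 \left(- \frac{93}{Q}\right) = \frac{837}{Q}$)
$\frac{N{\left(E{\left(6,-17 \right)},H{\left(-11 \right)} \right)} - 60419}{113572 + 215911} - -124443 = \frac{\frac{837}{2 - 6 - -34} - 60419}{113572 + 215911} - -124443 = \frac{\frac{837}{2 - 6 + 34} - 60419}{329483} + 124443 = \left(\frac{837}{30} - 60419\right) \frac{1}{329483} + 124443 = \left(837 \cdot \frac{1}{30} - 60419\right) \frac{1}{329483} + 124443 = \left(\frac{279}{10} - 60419\right) \frac{1}{329483} + 124443 = \left(- \frac{603911}{10}\right) \frac{1}{329483} + 124443 = - \frac{713}{3890} + 124443 = \frac{484082557}{3890}$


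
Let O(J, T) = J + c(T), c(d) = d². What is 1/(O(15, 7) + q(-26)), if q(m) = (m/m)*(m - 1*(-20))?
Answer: 1/58 ≈ 0.017241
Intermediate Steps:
O(J, T) = J + T²
q(m) = 20 + m (q(m) = 1*(m + 20) = 1*(20 + m) = 20 + m)
1/(O(15, 7) + q(-26)) = 1/((15 + 7²) + (20 - 26)) = 1/((15 + 49) - 6) = 1/(64 - 6) = 1/58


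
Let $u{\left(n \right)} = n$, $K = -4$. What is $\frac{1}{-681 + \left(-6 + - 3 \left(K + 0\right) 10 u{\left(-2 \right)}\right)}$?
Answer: $- \frac{1}{927} \approx -0.0010787$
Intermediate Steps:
$\frac{1}{-681 + \left(-6 + - 3 \left(K + 0\right) 10 u{\left(-2 \right)}\right)} = \frac{1}{-681 + \left(-6 + - 3 \left(-4 + 0\right) 10 \left(-2\right)\right)} = \frac{1}{-681 + \left(-6 + \left(-3\right) \left(-4\right) \left(-20\right)\right)} = \frac{1}{-681 + \left(-6 + 12 \left(-20\right)\right)} = \frac{1}{-681 - 246} = \frac{1}{-927} = - \frac{1}{927}$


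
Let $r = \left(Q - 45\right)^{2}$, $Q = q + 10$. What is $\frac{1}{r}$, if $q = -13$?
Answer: $\frac{1}{2304} \approx 0.00043403$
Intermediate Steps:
$Q = -3$ ($Q = -13 + 10 = -3$)
$r = 2304$ ($r = \left(-3 - 45\right)^{2} = \left(-48\right)^{2} = 2304$)
$\frac{1}{r} = \frac{1}{2304}$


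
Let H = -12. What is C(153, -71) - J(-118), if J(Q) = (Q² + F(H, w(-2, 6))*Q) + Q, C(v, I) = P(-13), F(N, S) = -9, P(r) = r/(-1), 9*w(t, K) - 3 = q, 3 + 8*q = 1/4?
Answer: -14855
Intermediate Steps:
q = -11/32 (q = -3/8 + (⅛)/4 = -3/8 + (⅛)*(¼) = -3/8 + 1/32 = -11/32 ≈ -0.34375)
w(t, K) = 85/288 (w(t, K) = ⅓ + (⅑)*(-11/32) = ⅓ - 11/288 = 85/288)
P(r) = -r (P(r) = r*(-1) = -r)
C(v, I) = 13 (C(v, I) = -1*(-13) = 13)
J(Q) = Q² - 8*Q (J(Q) = (Q² - 9*Q) + Q = Q² - 8*Q)
C(153, -71) - J(-118) = 13 - (-118)*(-8 - 118) = 13 - (-118)*(-126) = 13 - 1*14868 = 13 - 14868 = -14855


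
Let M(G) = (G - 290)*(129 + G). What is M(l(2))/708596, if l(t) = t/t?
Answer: -18785/354298 ≈ -0.053020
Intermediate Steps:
l(t) = 1
M(G) = (-290 + G)*(129 + G)
M(l(2))/708596 = (-37410 + 1**2 - 161*1)/708596 = (-37410 + 1 - 161)*(1/708596) = -37570*1/708596 = -18785/354298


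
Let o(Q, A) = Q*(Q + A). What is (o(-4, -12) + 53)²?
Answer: 13689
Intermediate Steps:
o(Q, A) = Q*(A + Q)
(o(-4, -12) + 53)² = (-4*(-12 - 4) + 53)² = (-4*(-16) + 53)² = (64 + 53)² = 117² = 13689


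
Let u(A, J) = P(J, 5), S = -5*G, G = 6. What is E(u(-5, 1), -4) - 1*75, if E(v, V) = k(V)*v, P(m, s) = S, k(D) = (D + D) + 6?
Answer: -15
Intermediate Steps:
k(D) = 6 + 2*D (k(D) = 2*D + 6 = 6 + 2*D)
S = -30 (S = -5*6 = -30)
P(m, s) = -30
u(A, J) = -30
E(v, V) = v*(6 + 2*V) (E(v, V) = (6 + 2*V)*v = v*(6 + 2*V))
E(u(-5, 1), -4) - 1*75 = 2*(-30)*(3 - 4) - 1*75 = 2*(-30)*(-1) - 75 = 60 - 75 = -15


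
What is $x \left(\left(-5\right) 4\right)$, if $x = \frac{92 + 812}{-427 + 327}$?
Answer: $\frac{904}{5} \approx 180.8$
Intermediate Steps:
$x = - \frac{226}{25}$ ($x = \frac{904}{-100} = 904 \left(- \frac{1}{100}\right) = - \frac{226}{25} \approx -9.04$)
$x \left(\left(-5\right) 4\right) = - \frac{226 \left(\left(-5\right) 4\right)}{25} = \left(- \frac{226}{25}\right) \left(-20\right) = \frac{904}{5}$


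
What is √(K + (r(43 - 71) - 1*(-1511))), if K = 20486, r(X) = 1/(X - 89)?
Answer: 4*√2091089/39 ≈ 148.31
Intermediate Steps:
r(X) = 1/(-89 + X)
√(K + (r(43 - 71) - 1*(-1511))) = √(20486 + (1/(-89 + (43 - 71)) - 1*(-1511))) = √(20486 + (1/(-89 - 28) + 1511)) = √(20486 + (1/(-117) + 1511)) = √(20486 + (-1/117 + 1511)) = √(20486 + 176786/117) = √(2573648/117) = 4*√2091089/39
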